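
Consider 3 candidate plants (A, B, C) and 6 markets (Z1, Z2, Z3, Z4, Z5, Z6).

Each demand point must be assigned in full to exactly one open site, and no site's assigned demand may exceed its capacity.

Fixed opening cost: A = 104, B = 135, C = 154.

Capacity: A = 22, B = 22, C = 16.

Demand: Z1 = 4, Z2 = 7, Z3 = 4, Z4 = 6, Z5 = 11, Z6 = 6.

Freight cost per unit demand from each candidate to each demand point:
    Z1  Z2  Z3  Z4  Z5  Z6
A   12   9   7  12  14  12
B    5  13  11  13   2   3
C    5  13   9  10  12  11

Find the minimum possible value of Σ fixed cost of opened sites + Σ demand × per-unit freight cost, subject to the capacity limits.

Open {A, B}; cheapest assignment that respects the capacities:
  A (cap 22, load 17): Z2, Z3, Z4 — cost 7×9 + 4×7 + 6×12 = 163
  B (cap 22, load 21): Z1, Z5, Z6 — cost 4×5 + 11×2 + 6×3 = 60
  Shipping 223, fixed 239 → total 462.
  Any other capacity-feasible assignment to {A, B} ships for at least 223.
Compare {B, C}: its best feasible assignment gives total 584.
Compare {A, B, C}: its best feasible assignment gives total 604.
Every other set of open sites that can feasibly serve all demand totals ≥ 584 even under its best assignment. Minimum: 462.

462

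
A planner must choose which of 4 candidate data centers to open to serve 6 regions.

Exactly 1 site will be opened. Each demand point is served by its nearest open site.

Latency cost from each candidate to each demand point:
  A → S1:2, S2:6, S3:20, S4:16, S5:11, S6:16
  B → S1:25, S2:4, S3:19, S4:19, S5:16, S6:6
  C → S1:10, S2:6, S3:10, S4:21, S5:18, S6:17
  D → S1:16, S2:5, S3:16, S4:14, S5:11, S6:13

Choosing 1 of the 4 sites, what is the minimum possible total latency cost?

Open {A}.
  S1→A 2, S2→A 6, S3→A 20, S4→A 16, S5→A 11, S6→A 16  ⇒ total 71.
Compare {D}: total 75.
Compare {C}: total 82.
No size-1 selection does better; minimum is 71.

71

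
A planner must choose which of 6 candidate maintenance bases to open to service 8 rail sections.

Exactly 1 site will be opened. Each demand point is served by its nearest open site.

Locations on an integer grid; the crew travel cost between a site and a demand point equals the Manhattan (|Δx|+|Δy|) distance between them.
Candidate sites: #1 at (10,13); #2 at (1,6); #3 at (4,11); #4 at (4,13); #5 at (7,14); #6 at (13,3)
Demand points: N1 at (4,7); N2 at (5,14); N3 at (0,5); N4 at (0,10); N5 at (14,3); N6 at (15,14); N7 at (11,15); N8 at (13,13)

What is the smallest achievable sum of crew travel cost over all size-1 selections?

75

Open {#1}.
  N1→#1 12, N2→#1 6, N3→#1 18, N4→#1 13, N5→#1 14, N6→#1 6, N7→#1 3, N8→#1 3  ⇒ total 75.
Compare {#3}: total 77.
Compare {#4}: total 77.
No size-1 selection does better; minimum is 75.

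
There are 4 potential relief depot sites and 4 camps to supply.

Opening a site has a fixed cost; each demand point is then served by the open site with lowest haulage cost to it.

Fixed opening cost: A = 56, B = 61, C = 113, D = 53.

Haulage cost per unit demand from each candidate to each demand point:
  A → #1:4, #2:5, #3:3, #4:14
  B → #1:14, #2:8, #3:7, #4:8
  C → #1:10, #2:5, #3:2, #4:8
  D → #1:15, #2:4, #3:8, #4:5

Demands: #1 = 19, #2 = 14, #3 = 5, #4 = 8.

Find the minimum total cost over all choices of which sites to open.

296

Open {A, D}: assign each demand point to its cheapest open site.
  #1→A 19×4=76, #2→D 14×4=56, #3→A 5×3=15, #4→D 8×5=40
  haulage cost 187, fixed 109 → total 296.
Compare {A}: haulage cost 273 + fixed 56 = 329.
Compare {A, B}: haulage cost 225 + fixed 117 = 342.
Compare {A, B, D}: haulage cost 187 + fixed 170 = 357.
All other subsets cost ≥ 329. Minimum total cost: 296.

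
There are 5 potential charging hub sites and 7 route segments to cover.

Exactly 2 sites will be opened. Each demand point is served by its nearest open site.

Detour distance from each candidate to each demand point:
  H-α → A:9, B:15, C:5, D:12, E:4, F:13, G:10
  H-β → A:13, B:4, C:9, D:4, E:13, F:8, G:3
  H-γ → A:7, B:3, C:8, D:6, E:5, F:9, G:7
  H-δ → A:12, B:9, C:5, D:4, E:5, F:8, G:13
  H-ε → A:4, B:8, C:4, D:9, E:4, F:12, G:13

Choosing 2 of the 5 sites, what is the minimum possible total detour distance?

31

Open {H-β, H-ε}.
  A→H-ε 4, B→H-β 4, C→H-ε 4, D→H-β 4, E→H-ε 4, F→H-β 8, G→H-β 3  ⇒ total 31.
Compare {H-α, H-β}: total 37.
Compare {H-γ, H-ε}: total 37.
No size-2 selection does better; minimum is 31.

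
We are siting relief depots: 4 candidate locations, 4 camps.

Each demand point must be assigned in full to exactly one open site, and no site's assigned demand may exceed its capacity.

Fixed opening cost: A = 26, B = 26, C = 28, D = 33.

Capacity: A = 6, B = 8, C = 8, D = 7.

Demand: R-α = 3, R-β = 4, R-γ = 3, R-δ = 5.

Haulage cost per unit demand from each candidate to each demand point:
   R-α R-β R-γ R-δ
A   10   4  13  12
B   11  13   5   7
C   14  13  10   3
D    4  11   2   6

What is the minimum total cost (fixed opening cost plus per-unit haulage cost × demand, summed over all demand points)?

Open {A, C, D}; cheapest assignment that respects the capacities:
  A (cap 6, load 4): R-β — cost 4×4 = 16
  C (cap 8, load 5): R-δ — cost 5×3 = 15
  D (cap 7, load 6): R-α, R-γ — cost 3×4 + 3×2 = 18
  Shipping 49, fixed 87 → total 136.
  Any other capacity-feasible assignment to {A, C, D} ships for at least 49.
Compare {A, B, D}: its best feasible assignment gives total 154.
Compare {A, B, C}: its best feasible assignment gives total 159.
Every other set of open sites that can feasibly serve all demand totals ≥ 154 even under its best assignment. Minimum: 136.

136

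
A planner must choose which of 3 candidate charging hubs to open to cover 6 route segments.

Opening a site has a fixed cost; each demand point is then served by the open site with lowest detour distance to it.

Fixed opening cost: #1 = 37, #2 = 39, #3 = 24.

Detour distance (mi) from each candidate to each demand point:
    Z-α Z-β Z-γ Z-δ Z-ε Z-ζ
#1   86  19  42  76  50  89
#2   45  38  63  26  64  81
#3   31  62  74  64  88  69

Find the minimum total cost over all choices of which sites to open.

Open {#1, #3}: assign each demand point to its cheapest open site.
  Z-α→#3 31, Z-β→#1 19, Z-γ→#1 42, Z-δ→#3 64, Z-ε→#1 50, Z-ζ→#3 69
  detour distance 275, fixed 61 → total 336.
Compare {#1, #2, #3}: detour distance 237 + fixed 100 = 337.
Compare {#1, #2}: detour distance 263 + fixed 76 = 339.
Compare {#2, #3}: detour distance 291 + fixed 63 = 354.
All other subsets cost ≥ 337. Minimum total cost: 336.

336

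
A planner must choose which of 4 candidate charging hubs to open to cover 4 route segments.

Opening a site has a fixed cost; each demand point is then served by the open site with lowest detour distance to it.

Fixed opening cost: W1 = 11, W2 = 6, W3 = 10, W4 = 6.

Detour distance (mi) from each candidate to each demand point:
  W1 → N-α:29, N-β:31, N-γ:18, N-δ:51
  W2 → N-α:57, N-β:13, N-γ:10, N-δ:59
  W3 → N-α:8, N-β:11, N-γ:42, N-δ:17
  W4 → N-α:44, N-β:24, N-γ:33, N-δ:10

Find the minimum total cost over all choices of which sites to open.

Open {W2, W3, W4}: assign each demand point to its cheapest open site.
  N-α→W3 8, N-β→W3 11, N-γ→W2 10, N-δ→W4 10
  detour distance 39, fixed 22 → total 61.
Compare {W2, W3}: detour distance 46 + fixed 16 = 62.
Compare {W1, W2, W3, W4}: detour distance 39 + fixed 33 = 72.
Compare {W1, W2, W3}: detour distance 46 + fixed 27 = 73.
All other subsets cost ≥ 62. Minimum total cost: 61.

61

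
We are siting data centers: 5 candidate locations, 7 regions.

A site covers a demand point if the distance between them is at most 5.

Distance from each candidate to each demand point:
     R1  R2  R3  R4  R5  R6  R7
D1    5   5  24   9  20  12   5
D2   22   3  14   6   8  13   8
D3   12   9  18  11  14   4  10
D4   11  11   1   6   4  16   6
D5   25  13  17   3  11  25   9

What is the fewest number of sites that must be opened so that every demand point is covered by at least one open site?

Coverage sets (demand points within 5 of each site):
  D1: {R1, R2, R7}
  D2: {R2}
  D3: {R6}
  D4: {R3, R5}
  D5: {R4}
No 3 sites suffice: every size-3 union leaves at least one demand point uncovered.
But {D1, D3, D4, D5} covers everything, so the minimum is 4.

4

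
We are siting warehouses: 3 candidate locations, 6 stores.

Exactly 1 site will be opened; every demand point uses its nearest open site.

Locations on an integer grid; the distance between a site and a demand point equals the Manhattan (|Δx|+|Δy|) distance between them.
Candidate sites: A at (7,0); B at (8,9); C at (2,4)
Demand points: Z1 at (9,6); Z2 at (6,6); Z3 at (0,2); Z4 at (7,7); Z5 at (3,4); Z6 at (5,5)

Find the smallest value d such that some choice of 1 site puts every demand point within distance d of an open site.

Open {A}.
  Farthest demand point is Z3 at distance 9 (to A); all others are ≤ 9.
With {C} the worst case is 9.
With {B} the worst case is 15.
No size-1 selection achieves below 9.

9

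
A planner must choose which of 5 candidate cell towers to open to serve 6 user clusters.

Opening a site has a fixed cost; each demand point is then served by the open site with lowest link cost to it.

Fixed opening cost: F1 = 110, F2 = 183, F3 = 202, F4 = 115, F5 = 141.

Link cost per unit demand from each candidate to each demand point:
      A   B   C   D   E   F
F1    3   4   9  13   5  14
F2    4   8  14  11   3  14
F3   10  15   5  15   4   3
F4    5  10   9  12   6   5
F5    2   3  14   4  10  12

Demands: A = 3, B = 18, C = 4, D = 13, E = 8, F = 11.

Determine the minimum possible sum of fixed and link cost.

Open {F4, F5}: assign each demand point to its cheapest open site.
  A→F5 3×2=6, B→F5 18×3=54, C→F4 4×9=36, D→F5 13×4=52, E→F4 8×6=48, F→F4 11×5=55
  link cost 251, fixed 256 → total 507.
Compare {F5}: link cost 380 + fixed 141 = 521.
Compare {F3, F5}: link cost 197 + fixed 343 = 540.
Compare {F1, F5}: link cost 320 + fixed 251 = 571.
All other subsets cost ≥ 521. Minimum total cost: 507.

507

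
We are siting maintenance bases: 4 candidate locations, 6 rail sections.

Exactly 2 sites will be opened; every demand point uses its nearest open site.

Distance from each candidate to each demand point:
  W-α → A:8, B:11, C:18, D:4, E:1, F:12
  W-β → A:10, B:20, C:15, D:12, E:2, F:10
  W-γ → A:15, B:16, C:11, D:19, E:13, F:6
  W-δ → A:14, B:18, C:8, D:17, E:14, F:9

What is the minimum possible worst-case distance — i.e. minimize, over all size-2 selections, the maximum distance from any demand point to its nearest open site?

Open {W-α, W-γ}.
  Farthest demand point is B at distance 11 (to W-α); all others are ≤ 11.
With {W-α, W-δ} the worst case is 11.
With {W-α, W-β} the worst case is 15.
No size-2 selection achieves below 11.

11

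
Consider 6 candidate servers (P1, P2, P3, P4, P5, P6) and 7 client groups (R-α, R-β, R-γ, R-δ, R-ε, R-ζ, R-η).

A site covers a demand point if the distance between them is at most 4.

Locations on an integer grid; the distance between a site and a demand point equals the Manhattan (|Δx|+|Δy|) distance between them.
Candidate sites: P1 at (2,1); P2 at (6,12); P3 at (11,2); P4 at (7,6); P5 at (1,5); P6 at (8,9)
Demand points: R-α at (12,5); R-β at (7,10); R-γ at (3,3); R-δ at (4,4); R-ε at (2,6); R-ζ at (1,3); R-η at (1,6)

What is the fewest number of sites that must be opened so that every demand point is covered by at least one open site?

3

Coverage sets (demand points within 4 of each site):
  P1: {R-γ, R-ζ}
  P2: {R-β}
  P3: {R-α}
  P4: {R-β}
  P5: {R-γ, R-δ, R-ε, R-ζ, R-η}
  P6: {R-β}
No 2 sites suffice: every size-2 union leaves at least one demand point uncovered.
But {P2, P3, P5} covers everything, so the minimum is 3.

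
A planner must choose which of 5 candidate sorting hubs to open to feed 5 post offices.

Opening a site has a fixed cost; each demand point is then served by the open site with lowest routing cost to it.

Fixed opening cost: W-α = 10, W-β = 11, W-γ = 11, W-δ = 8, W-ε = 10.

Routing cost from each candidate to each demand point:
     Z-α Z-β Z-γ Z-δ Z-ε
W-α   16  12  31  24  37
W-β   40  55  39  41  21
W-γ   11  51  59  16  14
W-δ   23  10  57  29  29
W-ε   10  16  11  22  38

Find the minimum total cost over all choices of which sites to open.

88

Open {W-γ, W-ε}: assign each demand point to its cheapest open site.
  Z-α→W-ε 10, Z-β→W-ε 16, Z-γ→W-ε 11, Z-δ→W-γ 16, Z-ε→W-γ 14
  routing cost 67, fixed 21 → total 88.
Compare {W-γ, W-δ, W-ε}: routing cost 61 + fixed 29 = 90.
Compare {W-α, W-γ, W-ε}: routing cost 63 + fixed 31 = 94.
Compare {W-β, W-γ, W-ε}: routing cost 67 + fixed 32 = 99.
All other subsets cost ≥ 90. Minimum total cost: 88.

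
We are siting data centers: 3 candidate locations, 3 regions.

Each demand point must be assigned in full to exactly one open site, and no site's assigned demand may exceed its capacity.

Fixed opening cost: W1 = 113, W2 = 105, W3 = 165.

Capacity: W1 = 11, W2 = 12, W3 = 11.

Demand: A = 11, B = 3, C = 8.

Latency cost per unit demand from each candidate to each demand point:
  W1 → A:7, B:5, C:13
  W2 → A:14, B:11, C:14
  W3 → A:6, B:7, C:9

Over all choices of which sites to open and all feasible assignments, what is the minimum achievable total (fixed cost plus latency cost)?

Open {W1, W2}; cheapest assignment that respects the capacities:
  W1 (cap 11, load 11): A — cost 11×7 = 77
  W2 (cap 12, load 11): B, C — cost 3×11 + 8×14 = 145
  Shipping 222, fixed 218 → total 440.
  Any other capacity-feasible assignment to {W1, W2} ships for at least 222.
Compare {W1, W3}: its best feasible assignment gives total 448.
Compare {W2, W3}: its best feasible assignment gives total 481.
Every other set of open sites that can feasibly serve all demand totals ≥ 448 even under its best assignment. Minimum: 440.

440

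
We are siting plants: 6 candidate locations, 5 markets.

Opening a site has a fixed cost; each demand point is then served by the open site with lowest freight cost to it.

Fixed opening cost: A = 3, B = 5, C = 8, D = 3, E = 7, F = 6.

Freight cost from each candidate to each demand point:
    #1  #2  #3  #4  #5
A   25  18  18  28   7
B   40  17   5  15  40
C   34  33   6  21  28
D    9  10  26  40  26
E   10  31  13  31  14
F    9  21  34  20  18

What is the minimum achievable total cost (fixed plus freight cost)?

57

Open {A, B, D}: assign each demand point to its cheapest open site.
  #1→D 9, #2→D 10, #3→B 5, #4→B 15, #5→A 7
  freight cost 46, fixed 11 → total 57.
Compare {A, B, D, F}: freight cost 46 + fixed 17 = 63.
Compare {A, B, D, E}: freight cost 46 + fixed 18 = 64.
Compare {A, B, C, D}: freight cost 46 + fixed 19 = 65.
All other subsets cost ≥ 63. Minimum total cost: 57.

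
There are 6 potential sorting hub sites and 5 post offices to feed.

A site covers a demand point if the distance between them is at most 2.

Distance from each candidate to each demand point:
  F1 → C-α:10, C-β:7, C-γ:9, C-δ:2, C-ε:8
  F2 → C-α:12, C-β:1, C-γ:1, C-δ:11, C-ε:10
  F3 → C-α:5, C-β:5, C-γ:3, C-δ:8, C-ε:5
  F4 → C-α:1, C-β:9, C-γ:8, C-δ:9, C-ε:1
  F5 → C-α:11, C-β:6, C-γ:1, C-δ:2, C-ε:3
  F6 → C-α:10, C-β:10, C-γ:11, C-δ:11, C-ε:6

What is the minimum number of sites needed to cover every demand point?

3

Coverage sets (demand points within 2 of each site):
  F1: {C-δ}
  F2: {C-β, C-γ}
  F3: {}
  F4: {C-α, C-ε}
  F5: {C-γ, C-δ}
  F6: {}
No 2 sites suffice: every size-2 union leaves at least one demand point uncovered.
But {F1, F2, F4} covers everything, so the minimum is 3.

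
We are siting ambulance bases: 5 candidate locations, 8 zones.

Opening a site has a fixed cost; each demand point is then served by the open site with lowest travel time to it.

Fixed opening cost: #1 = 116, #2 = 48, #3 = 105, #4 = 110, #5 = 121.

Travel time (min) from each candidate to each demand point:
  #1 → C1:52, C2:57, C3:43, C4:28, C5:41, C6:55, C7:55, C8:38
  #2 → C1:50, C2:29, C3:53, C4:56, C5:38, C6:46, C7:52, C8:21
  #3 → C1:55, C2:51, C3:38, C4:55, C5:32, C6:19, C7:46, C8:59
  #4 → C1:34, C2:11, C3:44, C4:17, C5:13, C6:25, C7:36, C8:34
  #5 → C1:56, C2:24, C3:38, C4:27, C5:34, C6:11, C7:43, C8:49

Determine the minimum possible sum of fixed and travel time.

Open {#4}: assign each demand point to its cheapest open site.
  C1→#4 34, C2→#4 11, C3→#4 44, C4→#4 17, C5→#4 13, C6→#4 25, C7→#4 36, C8→#4 34
  travel time 214, fixed 110 → total 324.
Compare {#2, #4}: travel time 201 + fixed 158 = 359.
Compare {#2}: travel time 345 + fixed 48 = 393.
Compare {#5}: travel time 282 + fixed 121 = 403.
All other subsets cost ≥ 359. Minimum total cost: 324.

324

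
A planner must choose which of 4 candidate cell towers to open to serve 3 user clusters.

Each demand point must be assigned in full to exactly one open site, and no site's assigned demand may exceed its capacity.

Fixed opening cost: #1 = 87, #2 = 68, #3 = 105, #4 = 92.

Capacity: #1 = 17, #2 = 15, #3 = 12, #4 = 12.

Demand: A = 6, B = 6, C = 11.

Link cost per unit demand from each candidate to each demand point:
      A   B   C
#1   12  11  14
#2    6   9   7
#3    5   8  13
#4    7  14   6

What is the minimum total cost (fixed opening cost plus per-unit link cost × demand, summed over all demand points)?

Open {#2, #4}; cheapest assignment that respects the capacities:
  #2 (cap 15, load 12): A, B — cost 6×6 + 6×9 = 90
  #4 (cap 12, load 11): C — cost 11×6 = 66
  Shipping 156, fixed 160 → total 316.
  Any other capacity-feasible assignment to {#2, #4} ships for at least 156.
Compare {#2, #3}: its best feasible assignment gives total 328.
Compare {#3, #4}: its best feasible assignment gives total 341.
Every other set of open sites that can feasibly serve all demand totals ≥ 328 even under its best assignment. Minimum: 316.

316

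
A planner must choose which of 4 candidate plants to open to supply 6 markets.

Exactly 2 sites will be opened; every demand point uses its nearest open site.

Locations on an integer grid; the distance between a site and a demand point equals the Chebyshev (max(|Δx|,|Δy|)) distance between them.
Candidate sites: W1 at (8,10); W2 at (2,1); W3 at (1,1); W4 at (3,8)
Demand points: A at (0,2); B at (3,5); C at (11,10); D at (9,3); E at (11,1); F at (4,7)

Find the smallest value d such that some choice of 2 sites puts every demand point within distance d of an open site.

8

Open {W1, W4}.
  Farthest demand point is E at distance 8 (to W4); all others are ≤ 8.
With {W2, W4} the worst case is 8.
With {W3, W4} the worst case is 8.
No size-2 selection achieves below 8.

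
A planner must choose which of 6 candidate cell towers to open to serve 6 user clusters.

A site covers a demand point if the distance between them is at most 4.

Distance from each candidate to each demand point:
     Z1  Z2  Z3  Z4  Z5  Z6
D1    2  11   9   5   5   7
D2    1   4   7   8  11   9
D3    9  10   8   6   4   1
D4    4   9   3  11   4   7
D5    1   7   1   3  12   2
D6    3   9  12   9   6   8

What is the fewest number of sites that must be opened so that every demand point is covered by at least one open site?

Coverage sets (demand points within 4 of each site):
  D1: {Z1}
  D2: {Z1, Z2}
  D3: {Z5, Z6}
  D4: {Z1, Z3, Z5}
  D5: {Z1, Z3, Z4, Z6}
  D6: {Z1}
No 2 sites suffice: every size-2 union leaves at least one demand point uncovered.
But {D2, D3, D5} covers everything, so the minimum is 3.

3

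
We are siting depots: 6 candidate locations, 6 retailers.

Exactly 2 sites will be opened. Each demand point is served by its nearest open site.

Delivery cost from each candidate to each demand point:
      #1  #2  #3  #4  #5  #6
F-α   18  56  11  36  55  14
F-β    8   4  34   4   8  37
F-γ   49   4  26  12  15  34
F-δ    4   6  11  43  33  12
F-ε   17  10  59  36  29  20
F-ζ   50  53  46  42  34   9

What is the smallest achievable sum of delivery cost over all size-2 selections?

Open {F-β, F-δ}.
  #1→F-δ 4, #2→F-β 4, #3→F-δ 11, #4→F-β 4, #5→F-β 8, #6→F-δ 12  ⇒ total 43.
Compare {F-α, F-β}: total 49.
Compare {F-γ, F-δ}: total 58.
No size-2 selection does better; minimum is 43.

43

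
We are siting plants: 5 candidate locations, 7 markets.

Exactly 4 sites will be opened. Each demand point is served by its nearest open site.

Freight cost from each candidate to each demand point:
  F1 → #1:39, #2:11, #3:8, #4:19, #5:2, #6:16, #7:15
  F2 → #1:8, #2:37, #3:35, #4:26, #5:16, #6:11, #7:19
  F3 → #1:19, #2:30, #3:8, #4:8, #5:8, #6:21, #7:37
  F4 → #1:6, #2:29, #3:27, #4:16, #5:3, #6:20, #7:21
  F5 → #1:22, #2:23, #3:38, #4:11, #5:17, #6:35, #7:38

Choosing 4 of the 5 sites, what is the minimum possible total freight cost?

61

Open {F1, F2, F3, F4}.
  #1→F4 6, #2→F1 11, #3→F1 8, #4→F3 8, #5→F1 2, #6→F2 11, #7→F1 15  ⇒ total 61.
Compare {F1, F2, F3, F5}: total 63.
Compare {F1, F2, F4, F5}: total 64.
No size-4 selection does better; minimum is 61.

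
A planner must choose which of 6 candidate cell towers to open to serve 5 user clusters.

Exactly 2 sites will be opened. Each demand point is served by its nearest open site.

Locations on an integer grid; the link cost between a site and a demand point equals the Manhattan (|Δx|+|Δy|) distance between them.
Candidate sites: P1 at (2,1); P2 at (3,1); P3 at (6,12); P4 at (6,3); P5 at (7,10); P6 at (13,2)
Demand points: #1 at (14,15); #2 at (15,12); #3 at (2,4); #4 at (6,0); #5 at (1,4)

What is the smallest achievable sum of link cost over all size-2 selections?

Open {P1, P3}.
  #1→P3 11, #2→P3 9, #3→P1 3, #4→P1 5, #5→P1 4  ⇒ total 32.
Compare {P2, P3}: total 33.
Compare {P1, P5}: total 34.
No size-2 selection does better; minimum is 32.

32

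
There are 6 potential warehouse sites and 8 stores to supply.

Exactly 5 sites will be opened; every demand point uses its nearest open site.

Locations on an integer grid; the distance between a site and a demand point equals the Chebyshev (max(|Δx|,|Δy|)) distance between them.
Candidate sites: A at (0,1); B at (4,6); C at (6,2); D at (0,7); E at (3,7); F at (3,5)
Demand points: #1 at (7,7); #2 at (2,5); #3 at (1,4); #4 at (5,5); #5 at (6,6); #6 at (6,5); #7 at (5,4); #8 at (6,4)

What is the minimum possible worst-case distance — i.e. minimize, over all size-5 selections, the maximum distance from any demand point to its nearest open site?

3

Open {A, B, C, D, E}.
  Farthest demand point is #1 at distance 3 (to B); all others are ≤ 3.
With {A, B, C, D, F} the worst case is 3.
With {A, B, C, E, F} the worst case is 3.
No size-5 selection achieves below 3.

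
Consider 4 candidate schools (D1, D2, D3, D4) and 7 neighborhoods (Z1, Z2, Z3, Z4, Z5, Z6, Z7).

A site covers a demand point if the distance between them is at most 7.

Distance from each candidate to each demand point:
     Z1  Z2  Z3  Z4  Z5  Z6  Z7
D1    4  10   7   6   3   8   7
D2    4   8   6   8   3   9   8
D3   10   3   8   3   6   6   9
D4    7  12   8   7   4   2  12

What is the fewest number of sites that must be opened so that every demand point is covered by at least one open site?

Coverage sets (demand points within 7 of each site):
  D1: {Z1, Z3, Z4, Z5, Z7}
  D2: {Z1, Z3, Z5}
  D3: {Z2, Z4, Z5, Z6}
  D4: {Z1, Z4, Z5, Z6}
No single site covers all 7 demand points.
But {D1, D3} covers everything, so the minimum is 2.

2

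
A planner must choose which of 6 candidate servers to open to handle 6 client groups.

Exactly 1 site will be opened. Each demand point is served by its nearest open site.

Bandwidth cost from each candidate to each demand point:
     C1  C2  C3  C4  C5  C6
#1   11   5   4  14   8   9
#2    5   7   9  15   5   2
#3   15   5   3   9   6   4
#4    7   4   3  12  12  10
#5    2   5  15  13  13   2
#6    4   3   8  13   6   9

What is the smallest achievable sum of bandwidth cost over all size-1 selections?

42

Open {#3}.
  C1→#3 15, C2→#3 5, C3→#3 3, C4→#3 9, C5→#3 6, C6→#3 4  ⇒ total 42.
Compare {#2}: total 43.
Compare {#6}: total 43.
No size-1 selection does better; minimum is 42.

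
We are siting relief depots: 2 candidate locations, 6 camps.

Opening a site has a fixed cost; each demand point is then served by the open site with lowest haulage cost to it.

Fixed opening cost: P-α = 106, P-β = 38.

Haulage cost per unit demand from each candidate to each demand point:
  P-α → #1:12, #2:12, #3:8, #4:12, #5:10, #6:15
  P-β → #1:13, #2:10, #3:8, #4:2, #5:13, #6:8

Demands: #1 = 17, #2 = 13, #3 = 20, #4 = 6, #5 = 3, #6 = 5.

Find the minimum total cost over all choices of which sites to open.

Open {P-β}: assign each demand point to its cheapest open site.
  #1→P-β 17×13=221, #2→P-β 13×10=130, #3→P-β 20×8=160, #4→P-β 6×2=12, #5→P-β 3×13=39, #6→P-β 5×8=40
  haulage cost 602, fixed 38 → total 640.
Compare {P-α, P-β}: haulage cost 576 + fixed 144 = 720.
Compare {P-α}: haulage cost 697 + fixed 106 = 803.

640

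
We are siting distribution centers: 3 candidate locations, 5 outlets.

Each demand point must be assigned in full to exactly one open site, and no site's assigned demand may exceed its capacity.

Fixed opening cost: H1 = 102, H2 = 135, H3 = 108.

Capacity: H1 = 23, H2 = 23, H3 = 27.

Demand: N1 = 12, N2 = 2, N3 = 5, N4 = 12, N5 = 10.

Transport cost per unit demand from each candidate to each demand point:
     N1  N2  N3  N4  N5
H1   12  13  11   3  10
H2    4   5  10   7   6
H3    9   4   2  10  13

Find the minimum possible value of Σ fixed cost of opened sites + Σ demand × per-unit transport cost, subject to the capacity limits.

462

Open {H1, H2}; cheapest assignment that respects the capacities:
  H1 (cap 23, load 19): N2, N3, N4 — cost 2×13 + 5×11 + 12×3 = 117
  H2 (cap 23, load 22): N1, N5 — cost 12×4 + 10×6 = 108
  Shipping 225, fixed 237 → total 462.
  Any other capacity-feasible assignment to {H1, H2} ships for at least 225.
Compare {H1, H3}: its best feasible assignment gives total 472.
Compare {H2, H3}: its best feasible assignment gives total 489.
Every other set of open sites that can feasibly serve all demand totals ≥ 472 even under its best assignment. Minimum: 462.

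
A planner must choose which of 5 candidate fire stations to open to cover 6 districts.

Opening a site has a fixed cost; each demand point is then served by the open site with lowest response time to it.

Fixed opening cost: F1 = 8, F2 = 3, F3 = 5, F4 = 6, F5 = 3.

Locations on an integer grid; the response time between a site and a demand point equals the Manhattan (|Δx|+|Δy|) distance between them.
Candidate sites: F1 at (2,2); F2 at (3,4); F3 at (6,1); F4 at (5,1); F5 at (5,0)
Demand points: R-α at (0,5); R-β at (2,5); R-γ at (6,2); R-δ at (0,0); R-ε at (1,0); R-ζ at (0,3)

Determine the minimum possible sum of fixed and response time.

28

Open {F2, F5}: assign each demand point to its cheapest open site.
  R-α→F2 4, R-β→F2 2, R-γ→F5 3, R-δ→F5 5, R-ε→F5 4, R-ζ→F2 4
  response time 22, fixed 6 → total 28.
Compare {F1}: response time 22 + fixed 8 = 30.
Compare {F2}: response time 28 + fixed 3 = 31.
Compare {F1, F2}: response time 20 + fixed 11 = 31.
All other subsets cost ≥ 30. Minimum total cost: 28.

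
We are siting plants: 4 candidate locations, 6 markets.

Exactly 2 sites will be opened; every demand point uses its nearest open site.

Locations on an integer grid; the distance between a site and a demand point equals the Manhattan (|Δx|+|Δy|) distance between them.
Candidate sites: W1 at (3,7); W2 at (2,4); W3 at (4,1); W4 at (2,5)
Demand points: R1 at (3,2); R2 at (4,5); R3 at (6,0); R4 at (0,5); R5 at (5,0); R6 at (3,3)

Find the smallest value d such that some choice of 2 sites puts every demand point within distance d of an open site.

3

Open {W2, W3}.
  Farthest demand point is R2 at distance 3 (to W2); all others are ≤ 3.
With {W3, W4} the worst case is 3.
With {W1, W3} the worst case is 5.
No size-2 selection achieves below 3.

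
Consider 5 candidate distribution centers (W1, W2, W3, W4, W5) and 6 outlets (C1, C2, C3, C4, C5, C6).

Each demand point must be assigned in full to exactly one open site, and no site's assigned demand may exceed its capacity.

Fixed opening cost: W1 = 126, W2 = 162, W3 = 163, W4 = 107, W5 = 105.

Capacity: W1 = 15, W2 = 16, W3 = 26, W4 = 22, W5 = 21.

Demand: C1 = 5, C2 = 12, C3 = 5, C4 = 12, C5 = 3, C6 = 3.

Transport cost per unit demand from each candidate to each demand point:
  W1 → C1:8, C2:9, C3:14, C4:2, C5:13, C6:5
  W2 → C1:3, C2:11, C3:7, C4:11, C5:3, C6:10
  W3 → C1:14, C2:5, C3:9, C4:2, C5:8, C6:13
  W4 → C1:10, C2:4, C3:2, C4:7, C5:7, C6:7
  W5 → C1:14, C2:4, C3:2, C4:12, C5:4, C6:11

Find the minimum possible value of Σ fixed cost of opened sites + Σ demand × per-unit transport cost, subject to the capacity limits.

Open {W4, W5}; cheapest assignment that respects the capacities:
  W4 (cap 22, load 20): C1, C4, C6 — cost 5×10 + 12×7 + 3×7 = 155
  W5 (cap 21, load 20): C2, C3, C5 — cost 12×4 + 5×2 + 3×4 = 70
  Shipping 225, fixed 212 → total 437.
  Any other capacity-feasible assignment to {W4, W5} ships for at least 225.
Compare {W3, W4}: its best feasible assignment gives total 456.
Compare {W3, W5}: its best feasible assignment gives total 471.
Every other set of open sites that can feasibly serve all demand totals ≥ 456 even under its best assignment. Minimum: 437.

437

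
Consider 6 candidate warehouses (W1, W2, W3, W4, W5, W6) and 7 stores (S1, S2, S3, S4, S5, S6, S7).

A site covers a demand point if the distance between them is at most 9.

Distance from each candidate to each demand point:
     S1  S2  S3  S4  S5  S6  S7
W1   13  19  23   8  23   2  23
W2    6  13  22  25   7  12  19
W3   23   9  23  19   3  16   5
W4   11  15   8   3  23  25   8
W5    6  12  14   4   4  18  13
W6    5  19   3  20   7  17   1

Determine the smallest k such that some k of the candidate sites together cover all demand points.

Coverage sets (demand points within 9 of each site):
  W1: {S4, S6}
  W2: {S1, S5}
  W3: {S2, S5, S7}
  W4: {S3, S4, S7}
  W5: {S1, S4, S5}
  W6: {S1, S3, S5, S7}
No 2 sites suffice: every size-2 union leaves at least one demand point uncovered.
But {W1, W3, W6} covers everything, so the minimum is 3.

3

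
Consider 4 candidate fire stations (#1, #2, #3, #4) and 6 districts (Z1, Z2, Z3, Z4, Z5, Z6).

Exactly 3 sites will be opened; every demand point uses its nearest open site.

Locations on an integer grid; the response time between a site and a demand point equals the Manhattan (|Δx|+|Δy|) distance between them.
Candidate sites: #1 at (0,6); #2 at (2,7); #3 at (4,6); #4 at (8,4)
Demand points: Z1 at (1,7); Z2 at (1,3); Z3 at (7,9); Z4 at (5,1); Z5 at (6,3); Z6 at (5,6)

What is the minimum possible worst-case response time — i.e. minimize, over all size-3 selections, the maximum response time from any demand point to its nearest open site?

6

Open {#1, #2, #3}.
  Farthest demand point is Z3 at response time 6 (to #3); all others are ≤ 6.
With {#1, #2, #4} the worst case is 6.
With {#1, #3, #4} the worst case is 6.
No size-3 selection achieves below 6.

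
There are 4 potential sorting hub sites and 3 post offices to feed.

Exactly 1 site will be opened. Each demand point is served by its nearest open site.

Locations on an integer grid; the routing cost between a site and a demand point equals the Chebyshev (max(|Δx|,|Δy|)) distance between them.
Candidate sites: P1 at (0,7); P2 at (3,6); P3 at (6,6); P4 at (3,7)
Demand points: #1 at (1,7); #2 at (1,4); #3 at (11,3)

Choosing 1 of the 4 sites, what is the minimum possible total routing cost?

Open {P2}.
  #1→P2 2, #2→P2 2, #3→P2 8  ⇒ total 12.
Compare {P4}: total 13.
Compare {P1}: total 15.
No size-1 selection does better; minimum is 12.

12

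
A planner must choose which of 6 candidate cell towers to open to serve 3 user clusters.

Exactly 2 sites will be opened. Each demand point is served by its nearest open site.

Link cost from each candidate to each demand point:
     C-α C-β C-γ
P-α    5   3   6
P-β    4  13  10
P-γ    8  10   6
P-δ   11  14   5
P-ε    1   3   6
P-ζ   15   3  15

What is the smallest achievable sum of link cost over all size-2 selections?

9

Open {P-δ, P-ε}.
  C-α→P-ε 1, C-β→P-ε 3, C-γ→P-δ 5  ⇒ total 9.
Compare {P-α, P-ε}: total 10.
Compare {P-β, P-ε}: total 10.
No size-2 selection does better; minimum is 9.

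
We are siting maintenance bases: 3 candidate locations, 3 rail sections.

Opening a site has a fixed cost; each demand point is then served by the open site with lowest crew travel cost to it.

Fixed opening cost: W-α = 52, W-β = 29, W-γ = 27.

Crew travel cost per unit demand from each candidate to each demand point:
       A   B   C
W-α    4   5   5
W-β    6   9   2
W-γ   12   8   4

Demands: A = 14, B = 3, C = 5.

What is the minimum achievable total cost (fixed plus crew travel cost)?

Open {W-α}: assign each demand point to its cheapest open site.
  A→W-α 14×4=56, B→W-α 3×5=15, C→W-α 5×5=25
  crew travel cost 96, fixed 52 → total 148.
Compare {W-β}: crew travel cost 121 + fixed 29 = 150.
Compare {W-α, W-β}: crew travel cost 81 + fixed 81 = 162.
Compare {W-α, W-γ}: crew travel cost 91 + fixed 79 = 170.
All other subsets cost ≥ 150. Minimum total cost: 148.

148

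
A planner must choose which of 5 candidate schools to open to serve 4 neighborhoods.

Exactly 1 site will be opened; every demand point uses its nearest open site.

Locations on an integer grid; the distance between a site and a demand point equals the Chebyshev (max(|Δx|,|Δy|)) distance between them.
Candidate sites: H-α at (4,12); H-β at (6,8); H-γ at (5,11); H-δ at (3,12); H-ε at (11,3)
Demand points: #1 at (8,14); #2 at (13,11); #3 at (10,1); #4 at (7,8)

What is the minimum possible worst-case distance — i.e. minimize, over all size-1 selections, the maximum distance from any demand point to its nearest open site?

7

Open {H-β}.
  Farthest demand point is #2 at distance 7 (to H-β); all others are ≤ 7.
With {H-γ} the worst case is 10.
With {H-α} the worst case is 11.
No size-1 selection achieves below 7.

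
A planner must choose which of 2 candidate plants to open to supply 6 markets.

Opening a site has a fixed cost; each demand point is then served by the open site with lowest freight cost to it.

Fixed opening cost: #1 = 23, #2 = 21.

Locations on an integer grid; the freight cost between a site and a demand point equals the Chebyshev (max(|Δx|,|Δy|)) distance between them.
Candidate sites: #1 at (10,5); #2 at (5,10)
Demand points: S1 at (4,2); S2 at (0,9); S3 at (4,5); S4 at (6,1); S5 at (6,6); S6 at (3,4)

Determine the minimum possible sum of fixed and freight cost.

Open {#2}: assign each demand point to its cheapest open site.
  S1→#2 8, S2→#2 5, S3→#2 5, S4→#2 9, S5→#2 4, S6→#2 6
  freight cost 37, fixed 21 → total 58.
Compare {#1}: freight cost 37 + fixed 23 = 60.
Compare {#1, #2}: freight cost 30 + fixed 44 = 74.

58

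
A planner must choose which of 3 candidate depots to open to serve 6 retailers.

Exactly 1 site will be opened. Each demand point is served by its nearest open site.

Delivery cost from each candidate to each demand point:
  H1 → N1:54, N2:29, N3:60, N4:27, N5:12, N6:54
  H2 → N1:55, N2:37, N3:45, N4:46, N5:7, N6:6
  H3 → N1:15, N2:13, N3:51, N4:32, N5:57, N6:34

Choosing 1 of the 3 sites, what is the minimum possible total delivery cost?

196

Open {H2}.
  N1→H2 55, N2→H2 37, N3→H2 45, N4→H2 46, N5→H2 7, N6→H2 6  ⇒ total 196.
Compare {H3}: total 202.
Compare {H1}: total 236.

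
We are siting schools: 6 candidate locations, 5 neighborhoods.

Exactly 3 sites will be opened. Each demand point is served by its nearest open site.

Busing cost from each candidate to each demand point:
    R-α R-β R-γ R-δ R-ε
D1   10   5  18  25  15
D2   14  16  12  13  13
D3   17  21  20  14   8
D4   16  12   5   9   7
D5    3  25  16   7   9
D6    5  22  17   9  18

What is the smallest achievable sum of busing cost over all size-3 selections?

27

Open {D1, D4, D5}.
  R-α→D5 3, R-β→D1 5, R-γ→D4 5, R-δ→D5 7, R-ε→D4 7  ⇒ total 27.
Compare {D1, D4, D6}: total 31.
Compare {D2, D4, D5}: total 34.
No size-3 selection does better; minimum is 27.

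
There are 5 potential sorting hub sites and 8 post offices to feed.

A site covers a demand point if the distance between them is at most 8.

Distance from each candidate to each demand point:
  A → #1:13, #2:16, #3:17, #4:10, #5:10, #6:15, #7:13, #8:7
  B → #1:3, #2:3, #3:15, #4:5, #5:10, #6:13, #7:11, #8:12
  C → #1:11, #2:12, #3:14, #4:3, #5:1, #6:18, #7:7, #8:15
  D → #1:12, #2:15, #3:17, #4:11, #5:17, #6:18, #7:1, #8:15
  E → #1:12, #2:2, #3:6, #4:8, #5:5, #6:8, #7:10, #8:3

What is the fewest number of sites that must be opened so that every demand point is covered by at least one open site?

Coverage sets (demand points within 8 of each site):
  A: {#8}
  B: {#1, #2, #4}
  C: {#4, #5, #7}
  D: {#7}
  E: {#2, #3, #4, #5, #6, #8}
No 2 sites suffice: every size-2 union leaves at least one demand point uncovered.
But {B, C, E} covers everything, so the minimum is 3.

3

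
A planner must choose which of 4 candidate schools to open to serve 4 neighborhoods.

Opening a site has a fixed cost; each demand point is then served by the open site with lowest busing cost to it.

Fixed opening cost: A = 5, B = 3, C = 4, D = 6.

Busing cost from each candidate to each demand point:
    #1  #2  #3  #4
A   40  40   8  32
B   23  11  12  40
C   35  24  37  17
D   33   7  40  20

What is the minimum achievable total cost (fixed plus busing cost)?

Open {B, C}: assign each demand point to its cheapest open site.
  #1→B 23, #2→B 11, #3→B 12, #4→C 17
  busing cost 63, fixed 7 → total 70.
Compare {B, D}: busing cost 62 + fixed 9 = 71.
Compare {A, B, C}: busing cost 59 + fixed 12 = 71.
Compare {A, B, D}: busing cost 58 + fixed 14 = 72.
All other subsets cost ≥ 71. Minimum total cost: 70.

70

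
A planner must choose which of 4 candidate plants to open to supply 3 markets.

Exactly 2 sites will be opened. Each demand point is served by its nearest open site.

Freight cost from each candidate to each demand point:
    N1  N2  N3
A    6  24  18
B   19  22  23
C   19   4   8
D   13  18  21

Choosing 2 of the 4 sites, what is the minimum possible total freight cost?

18

Open {A, C}.
  N1→A 6, N2→C 4, N3→C 8  ⇒ total 18.
Compare {C, D}: total 25.
Compare {B, C}: total 31.
No size-2 selection does better; minimum is 18.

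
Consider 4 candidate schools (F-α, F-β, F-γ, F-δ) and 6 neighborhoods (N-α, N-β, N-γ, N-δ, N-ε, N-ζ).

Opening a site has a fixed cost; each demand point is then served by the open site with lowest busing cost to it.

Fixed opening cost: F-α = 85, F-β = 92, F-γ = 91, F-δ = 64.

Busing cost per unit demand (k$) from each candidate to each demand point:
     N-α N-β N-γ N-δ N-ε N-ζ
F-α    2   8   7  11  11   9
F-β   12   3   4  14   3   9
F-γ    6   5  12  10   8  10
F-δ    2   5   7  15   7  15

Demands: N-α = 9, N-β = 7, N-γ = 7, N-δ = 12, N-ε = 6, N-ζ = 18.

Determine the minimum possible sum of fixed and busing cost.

Open {F-α, F-β}: assign each demand point to its cheapest open site.
  N-α→F-α 9×2=18, N-β→F-β 7×3=21, N-γ→F-β 7×4=28, N-δ→F-α 12×11=132, N-ε→F-β 6×3=18, N-ζ→F-α 18×9=162
  busing cost 379, fixed 177 → total 556.
Compare {F-α}: busing cost 483 + fixed 85 = 568.
Compare {F-β, F-δ}: busing cost 415 + fixed 156 = 571.
Compare {F-β, F-γ}: busing cost 403 + fixed 183 = 586.
All other subsets cost ≥ 568. Minimum total cost: 556.

556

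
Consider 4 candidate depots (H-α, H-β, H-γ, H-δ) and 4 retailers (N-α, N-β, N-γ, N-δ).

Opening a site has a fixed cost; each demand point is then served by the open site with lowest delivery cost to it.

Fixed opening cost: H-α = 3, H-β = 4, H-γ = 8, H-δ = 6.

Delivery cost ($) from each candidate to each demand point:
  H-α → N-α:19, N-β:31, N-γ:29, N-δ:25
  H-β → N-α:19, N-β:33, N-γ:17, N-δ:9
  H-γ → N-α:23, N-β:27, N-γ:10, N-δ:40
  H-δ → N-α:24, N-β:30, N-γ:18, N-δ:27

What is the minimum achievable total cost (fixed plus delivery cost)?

Open {H-β, H-γ}: assign each demand point to its cheapest open site.
  N-α→H-β 19, N-β→H-γ 27, N-γ→H-γ 10, N-δ→H-β 9
  delivery cost 65, fixed 12 → total 77.
Compare {H-α, H-β, H-γ}: delivery cost 65 + fixed 15 = 80.
Compare {H-β}: delivery cost 78 + fixed 4 = 82.
Compare {H-α, H-β}: delivery cost 76 + fixed 7 = 83.
All other subsets cost ≥ 80. Minimum total cost: 77.

77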